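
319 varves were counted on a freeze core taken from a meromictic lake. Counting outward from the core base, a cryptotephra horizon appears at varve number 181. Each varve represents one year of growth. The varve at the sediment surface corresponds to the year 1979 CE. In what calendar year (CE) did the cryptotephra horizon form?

1841 CE

The cryptotephra horizon sits at varve 181 from the core base, so 319 − 181 = 138 varves formed after it.
Counting back 138 years from 1979 CE places the cryptotephra horizon in 1979 − 138 = 1841 CE.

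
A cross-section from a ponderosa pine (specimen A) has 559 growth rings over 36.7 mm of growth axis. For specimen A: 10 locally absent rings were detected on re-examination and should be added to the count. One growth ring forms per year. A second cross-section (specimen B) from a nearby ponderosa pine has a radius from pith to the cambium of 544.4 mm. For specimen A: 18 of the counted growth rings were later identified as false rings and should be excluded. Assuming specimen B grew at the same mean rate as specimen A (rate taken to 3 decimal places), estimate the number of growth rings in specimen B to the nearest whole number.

8125 growth rings

Specimen A: adjusted count: 559 − 18 + 10 = 551 growth rings.
A: Extension rate ≈ 36.7 / 551 = 0.067 mm/yr.
For B, 544.4 / 0.067 = 8125.37 years ≈ 8125 growth rings.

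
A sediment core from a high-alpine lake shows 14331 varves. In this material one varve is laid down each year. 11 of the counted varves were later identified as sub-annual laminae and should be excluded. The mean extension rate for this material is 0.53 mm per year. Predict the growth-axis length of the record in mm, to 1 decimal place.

Adjusted count: 14331 − 11 = 14320 varves.
14320 years at 0.53 mm/year gives 0.53 × 14320 = 7589.6 mm.

7589.6 mm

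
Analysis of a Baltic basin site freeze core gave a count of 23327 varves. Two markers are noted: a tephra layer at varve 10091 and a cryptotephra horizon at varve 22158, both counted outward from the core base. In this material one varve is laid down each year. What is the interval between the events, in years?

12067 yr

Separation: 22158 − 10091 = 12067 varves.
At one varve per year, 12067 years elapsed between them.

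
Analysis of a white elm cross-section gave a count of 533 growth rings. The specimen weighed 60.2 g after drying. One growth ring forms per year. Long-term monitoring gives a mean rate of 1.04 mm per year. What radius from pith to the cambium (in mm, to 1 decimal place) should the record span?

554.3 mm

The record spans 533 years at 1.04 mm per year.
Predicted length = 1.04 mm/year × 533 years = 554.3 mm.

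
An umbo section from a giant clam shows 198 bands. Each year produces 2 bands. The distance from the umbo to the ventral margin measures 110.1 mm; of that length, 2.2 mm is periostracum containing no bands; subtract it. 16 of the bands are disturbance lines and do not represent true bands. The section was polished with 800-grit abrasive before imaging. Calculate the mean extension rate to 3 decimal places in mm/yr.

True band count = 198 − 16 = 182.
With 2 bands per year, 182 / 2 = 91 years.
Net length = 110.1 − 2.2 = 107.9 mm.
107.9 mm over 91 years gives 107.9 / 91 ≈ 1.186 mm/yr.

1.186 mm/yr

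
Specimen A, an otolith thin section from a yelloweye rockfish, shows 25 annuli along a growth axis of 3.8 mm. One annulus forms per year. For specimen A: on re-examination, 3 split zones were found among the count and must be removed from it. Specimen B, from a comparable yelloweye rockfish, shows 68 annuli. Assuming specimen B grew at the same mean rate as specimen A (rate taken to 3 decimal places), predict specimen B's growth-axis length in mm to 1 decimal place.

Specimen A: true annulus count = 25 − 3 = 22.
A: Extension rate ≈ 3.8 / 22 = 0.173 mm/yr.
B's length ≈ 0.173 × 68 = 11.8 mm.

11.8 mm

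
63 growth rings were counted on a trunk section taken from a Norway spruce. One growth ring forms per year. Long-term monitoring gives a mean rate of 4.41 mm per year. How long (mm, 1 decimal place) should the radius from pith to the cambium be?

The record spans 63 years at 4.41 mm per year.
Predicted length = 4.41 mm/year × 63 years = 277.8 mm.

277.8 mm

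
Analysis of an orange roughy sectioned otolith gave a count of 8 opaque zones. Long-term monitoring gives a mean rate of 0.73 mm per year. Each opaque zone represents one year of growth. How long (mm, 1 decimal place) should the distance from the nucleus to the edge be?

The record spans 8 years at 0.73 mm per year.
8 years at 0.73 mm/year gives 0.73 × 8 = 5.8 mm.

5.8 mm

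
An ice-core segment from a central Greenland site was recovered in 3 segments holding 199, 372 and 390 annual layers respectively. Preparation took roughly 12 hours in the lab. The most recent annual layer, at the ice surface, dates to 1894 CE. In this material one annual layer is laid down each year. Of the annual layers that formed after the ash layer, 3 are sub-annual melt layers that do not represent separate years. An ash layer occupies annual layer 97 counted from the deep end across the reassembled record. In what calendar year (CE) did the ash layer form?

Total annual layers = 199 + 372 + 390 = 961.
Between annual layer 97 and the ice surface there are 961 − 97 = 864 annual layers.
Excluding 3 false annual layers: 864 − 3 = 861.
Counting back 861 years from 1894 CE places the ash layer in 1894 − 861 = 1033 CE.

1033 CE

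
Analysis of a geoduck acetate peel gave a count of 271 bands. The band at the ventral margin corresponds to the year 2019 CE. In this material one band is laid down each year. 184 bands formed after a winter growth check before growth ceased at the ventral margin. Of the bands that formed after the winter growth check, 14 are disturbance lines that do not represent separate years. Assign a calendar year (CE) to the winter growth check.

1849 CE

184 bands post-date the winter growth check.
Removing the 14 false bands leaves 184 − 14 = 170 true bands beyond the winter growth check.
Counting back 170 years from 2019 CE places the winter growth check in 2019 − 170 = 1849 CE.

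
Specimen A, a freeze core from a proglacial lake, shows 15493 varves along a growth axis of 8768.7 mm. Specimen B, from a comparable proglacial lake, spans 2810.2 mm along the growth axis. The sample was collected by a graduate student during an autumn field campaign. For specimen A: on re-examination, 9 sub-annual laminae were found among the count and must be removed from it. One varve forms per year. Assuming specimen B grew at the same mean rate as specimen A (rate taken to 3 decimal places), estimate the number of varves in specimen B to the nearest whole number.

4965 varves

Specimen A: true varve count = 15493 − 9 = 15484.
A: Mean rate = 8768.7 mm / 15484 years ≈ 0.566 mm/year.
B spans 2810.2 / 0.566 = 4965.02 years ≈ 4965 varves.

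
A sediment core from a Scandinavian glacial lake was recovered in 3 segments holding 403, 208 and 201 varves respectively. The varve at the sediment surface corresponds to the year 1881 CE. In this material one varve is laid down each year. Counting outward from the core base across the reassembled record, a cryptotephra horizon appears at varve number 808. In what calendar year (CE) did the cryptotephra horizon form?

Total varves = 403 + 208 + 201 = 812.
The cryptotephra horizon sits at varve 808 from the core base, so 812 − 808 = 4 varves formed after it.
1881 − 4 = 1877 CE.

1877 CE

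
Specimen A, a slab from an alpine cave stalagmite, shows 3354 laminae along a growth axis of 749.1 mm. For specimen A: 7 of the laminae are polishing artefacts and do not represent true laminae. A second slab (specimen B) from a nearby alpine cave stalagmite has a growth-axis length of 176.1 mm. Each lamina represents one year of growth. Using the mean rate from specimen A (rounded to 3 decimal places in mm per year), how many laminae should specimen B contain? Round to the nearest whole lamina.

Specimen A: correcting the raw count gives 3354 − 7 = 3347 true laminae.
A: 749.1 mm over 3347 years gives 749.1 / 3347 ≈ 0.224 mm/year.
Specimen B: 176.1 mm / 0.224 mm per year = 786.16 years ≈ 786 laminae.

786 laminae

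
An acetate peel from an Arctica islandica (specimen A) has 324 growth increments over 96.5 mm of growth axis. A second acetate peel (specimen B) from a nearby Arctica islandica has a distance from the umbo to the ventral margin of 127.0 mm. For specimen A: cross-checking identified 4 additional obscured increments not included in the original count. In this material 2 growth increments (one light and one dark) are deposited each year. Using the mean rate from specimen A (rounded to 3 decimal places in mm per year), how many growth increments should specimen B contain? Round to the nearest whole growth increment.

432 growth increments

Specimen A: correcting the raw count gives 324 + 4 = 328 true growth increments.
Specimen A: dividing by 2 growth increments per year: 328 / 2 = 164 years.
A: Extension rate ≈ 96.5 / 164 = 0.588 mm per year.
B spans 127.0 / 0.588 = 215.99 years; at 2 growth increments per year that is 215.99 × 2 ≈ 432 growth increments.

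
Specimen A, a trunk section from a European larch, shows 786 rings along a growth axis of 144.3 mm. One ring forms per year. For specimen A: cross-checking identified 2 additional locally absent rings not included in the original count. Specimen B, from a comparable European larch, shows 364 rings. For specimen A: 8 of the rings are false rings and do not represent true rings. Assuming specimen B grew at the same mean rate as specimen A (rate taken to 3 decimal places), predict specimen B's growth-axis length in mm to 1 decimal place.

Specimen A: adjusted count: 786 − 8 + 2 = 780 rings.
A: Extension rate ≈ 144.3 / 780 = 0.185 mm per year.
For B, 0.185 mm/year × 364 years = 67.3 mm.

67.3 mm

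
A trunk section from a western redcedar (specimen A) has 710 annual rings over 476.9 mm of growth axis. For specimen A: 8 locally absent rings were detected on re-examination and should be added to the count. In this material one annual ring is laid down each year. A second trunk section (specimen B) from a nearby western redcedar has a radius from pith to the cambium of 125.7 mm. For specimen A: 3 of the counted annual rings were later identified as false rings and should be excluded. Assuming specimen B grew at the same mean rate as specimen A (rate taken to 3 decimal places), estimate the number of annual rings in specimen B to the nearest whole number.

Specimen A: correcting the raw count gives 710 − 3 + 8 = 715 true annual rings.
A: Extension rate ≈ 476.9 / 715 = 0.667 mm/year.
B spans 125.7 / 0.667 = 188.46 years ≈ 188 annual rings.

188 annual rings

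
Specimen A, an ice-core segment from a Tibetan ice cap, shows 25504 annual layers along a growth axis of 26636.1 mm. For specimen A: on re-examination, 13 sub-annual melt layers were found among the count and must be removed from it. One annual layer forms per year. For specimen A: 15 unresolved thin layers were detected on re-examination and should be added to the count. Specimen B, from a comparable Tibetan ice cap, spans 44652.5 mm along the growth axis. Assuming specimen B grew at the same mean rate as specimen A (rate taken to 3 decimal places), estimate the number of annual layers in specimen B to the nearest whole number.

Specimen A: true annual layer count = 25504 − 13 + 15 = 25506.
A: 26636.1 mm over 25506 years gives 26636.1 / 25506 ≈ 1.044 mm per year.
B spans 44652.5 / 1.044 = 42770.59 years ≈ 42771 annual layers.

42771 annual layers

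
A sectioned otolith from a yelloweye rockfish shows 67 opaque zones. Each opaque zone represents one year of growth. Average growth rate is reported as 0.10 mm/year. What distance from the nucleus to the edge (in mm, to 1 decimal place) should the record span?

The record spans 67 years at 0.10 mm per year.
Predicted length = 0.10 mm/year × 67 years = 6.7 mm.

6.7 mm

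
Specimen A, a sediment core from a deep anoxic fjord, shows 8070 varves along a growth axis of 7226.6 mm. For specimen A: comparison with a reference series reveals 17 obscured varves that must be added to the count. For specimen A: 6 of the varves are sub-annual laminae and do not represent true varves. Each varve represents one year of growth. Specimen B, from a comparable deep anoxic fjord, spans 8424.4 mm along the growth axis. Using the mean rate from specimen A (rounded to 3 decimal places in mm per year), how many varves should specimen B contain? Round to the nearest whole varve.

9423 varves

Specimen A: correcting the raw count gives 8070 − 6 + 17 = 8081 true varves.
A: Mean rate = 7226.6 mm / 8081 years ≈ 0.894 mm/yr.
B spans 8424.4 / 0.894 = 9423.27 years ≈ 9423 varves.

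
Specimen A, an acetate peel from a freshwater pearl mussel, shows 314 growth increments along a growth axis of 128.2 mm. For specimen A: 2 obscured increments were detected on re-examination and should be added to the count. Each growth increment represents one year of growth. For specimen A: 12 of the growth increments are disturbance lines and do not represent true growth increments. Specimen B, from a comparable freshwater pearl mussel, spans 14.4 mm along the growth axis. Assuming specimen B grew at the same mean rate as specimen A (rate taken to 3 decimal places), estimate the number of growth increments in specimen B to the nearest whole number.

34 growth increments

Specimen A: adjusted count: 314 − 12 + 2 = 304 growth increments.
A: Extension rate ≈ 128.2 / 304 = 0.422 mm/yr.
Specimen B: 14.4 mm / 0.422 mm per year = 34.12 years ≈ 34 growth increments.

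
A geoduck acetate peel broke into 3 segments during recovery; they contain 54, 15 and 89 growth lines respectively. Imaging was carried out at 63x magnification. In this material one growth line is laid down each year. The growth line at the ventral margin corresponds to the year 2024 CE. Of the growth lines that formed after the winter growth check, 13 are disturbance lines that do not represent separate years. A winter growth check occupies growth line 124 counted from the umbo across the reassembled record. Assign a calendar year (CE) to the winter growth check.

Total growth lines = 54 + 15 + 89 = 158.
The winter growth check sits at growth line 124 from the umbo, so 158 − 124 = 34 growth lines formed after it.
Excluding 13 false growth lines: 34 − 13 = 21.
2024 − 21 = 2003 CE.

2003 CE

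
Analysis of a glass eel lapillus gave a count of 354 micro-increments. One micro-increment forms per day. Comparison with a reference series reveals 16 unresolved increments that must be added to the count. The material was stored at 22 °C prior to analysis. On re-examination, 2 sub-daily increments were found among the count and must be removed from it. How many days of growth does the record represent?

True micro-increment count = 354 − 2 + 16 = 368.
At one micro-increment per day, that is 368 days.

368 days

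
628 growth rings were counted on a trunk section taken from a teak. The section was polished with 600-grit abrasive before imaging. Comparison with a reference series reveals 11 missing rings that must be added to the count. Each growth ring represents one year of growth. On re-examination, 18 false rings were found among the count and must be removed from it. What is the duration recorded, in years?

Adjusted count: 628 − 18 + 11 = 621 growth rings.
With a one-to-one growth ring periodicity this is 621 years.

621 yr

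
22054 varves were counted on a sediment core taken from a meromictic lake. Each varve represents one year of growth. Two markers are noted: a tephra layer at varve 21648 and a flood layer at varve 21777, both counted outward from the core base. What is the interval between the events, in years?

129 years

Separation: 21777 − 21648 = 129 varves.
At one varve per year, 129 years elapsed between them.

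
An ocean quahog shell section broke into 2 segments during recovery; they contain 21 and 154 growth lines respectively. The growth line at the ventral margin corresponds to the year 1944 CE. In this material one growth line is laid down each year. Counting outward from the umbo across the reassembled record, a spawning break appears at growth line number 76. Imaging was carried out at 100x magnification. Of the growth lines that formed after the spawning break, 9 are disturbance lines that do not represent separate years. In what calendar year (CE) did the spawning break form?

Total growth lines = 21 + 154 = 175.
175 − 76 = 99 growth lines lie beyond the spawning break toward the ventral margin.
Excluding 9 false growth lines: 99 − 9 = 90.
1944 − 90 = 1854 CE.

1854 CE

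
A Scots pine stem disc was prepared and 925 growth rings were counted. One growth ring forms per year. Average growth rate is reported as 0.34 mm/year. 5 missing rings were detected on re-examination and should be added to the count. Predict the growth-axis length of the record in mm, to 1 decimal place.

316.2 mm

After corrections the count is 925 + 5 = 930 growth rings.
Predicted length = 0.34 mm/year × 930 years = 316.2 mm.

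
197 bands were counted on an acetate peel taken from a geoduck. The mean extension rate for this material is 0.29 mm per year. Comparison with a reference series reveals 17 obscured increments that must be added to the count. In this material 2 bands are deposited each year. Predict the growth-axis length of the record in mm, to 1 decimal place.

Adjusted count: 197 + 17 = 214 bands.
With 2 bands per year, 214 / 2 = 107 years.
107 years at 0.29 mm/year gives 0.29 × 107 = 31.0 mm.

31.0 mm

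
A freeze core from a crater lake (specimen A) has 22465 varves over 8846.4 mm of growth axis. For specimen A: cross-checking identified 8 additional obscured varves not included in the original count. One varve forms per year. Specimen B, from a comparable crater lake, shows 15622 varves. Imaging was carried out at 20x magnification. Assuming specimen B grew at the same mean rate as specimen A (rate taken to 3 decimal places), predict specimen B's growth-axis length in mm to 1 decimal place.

6155.1 mm

Specimen A: correcting the raw count gives 22465 + 8 = 22473 true varves.
A: 8846.4 mm over 22473 years gives 8846.4 / 22473 ≈ 0.394 mm/year.
B's length ≈ 0.394 × 15622 = 6155.1 mm.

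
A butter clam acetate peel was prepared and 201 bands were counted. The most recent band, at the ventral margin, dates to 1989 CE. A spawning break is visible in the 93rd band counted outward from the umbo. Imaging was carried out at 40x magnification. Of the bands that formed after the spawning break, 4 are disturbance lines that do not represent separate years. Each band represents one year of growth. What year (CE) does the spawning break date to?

Between band 93 and the ventral margin there are 201 − 93 = 108 bands.
Excluding 4 false bands: 108 − 4 = 104.
1989 − 104 = 1885 CE.

1885 CE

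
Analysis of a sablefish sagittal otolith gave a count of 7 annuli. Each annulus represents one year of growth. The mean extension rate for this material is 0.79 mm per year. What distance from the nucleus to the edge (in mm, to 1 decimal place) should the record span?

7 years of growth are recorded.
Length ≈ 0.79 × 7 = 5.5 mm.

5.5 mm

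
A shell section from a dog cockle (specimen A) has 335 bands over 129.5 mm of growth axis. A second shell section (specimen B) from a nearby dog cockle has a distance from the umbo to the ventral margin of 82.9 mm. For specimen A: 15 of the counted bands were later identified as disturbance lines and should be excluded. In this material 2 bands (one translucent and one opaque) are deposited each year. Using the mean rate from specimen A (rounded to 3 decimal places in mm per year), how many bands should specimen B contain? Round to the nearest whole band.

Specimen A: adjusted count: 335 − 15 = 320 bands.
Specimen A: with 2 bands per year, 320 / 2 = 160 years.
A: Extension rate ≈ 129.5 / 160 = 0.809 mm per year.
Specimen B: 82.9 mm / 0.809 mm per year = 102.47 years; at 2 bands per year that is 102.47 × 2 ≈ 205 bands.

205 bands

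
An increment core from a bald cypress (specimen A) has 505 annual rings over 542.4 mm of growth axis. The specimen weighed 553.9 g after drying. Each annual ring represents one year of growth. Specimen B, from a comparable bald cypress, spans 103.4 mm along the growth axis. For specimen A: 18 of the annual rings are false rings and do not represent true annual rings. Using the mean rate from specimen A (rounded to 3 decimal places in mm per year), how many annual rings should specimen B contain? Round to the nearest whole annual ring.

93 annual rings

Specimen A: true annual ring count = 505 − 18 = 487.
A: 542.4 mm over 487 years gives 542.4 / 487 ≈ 1.114 mm per year.
B spans 103.4 / 1.114 = 92.82 years ≈ 93 annual rings.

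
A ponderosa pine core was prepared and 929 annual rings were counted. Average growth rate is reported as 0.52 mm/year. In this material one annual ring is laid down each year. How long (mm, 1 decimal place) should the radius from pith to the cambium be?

929 years of growth are recorded.
Length ≈ 0.52 × 929 = 483.1 mm.

483.1 mm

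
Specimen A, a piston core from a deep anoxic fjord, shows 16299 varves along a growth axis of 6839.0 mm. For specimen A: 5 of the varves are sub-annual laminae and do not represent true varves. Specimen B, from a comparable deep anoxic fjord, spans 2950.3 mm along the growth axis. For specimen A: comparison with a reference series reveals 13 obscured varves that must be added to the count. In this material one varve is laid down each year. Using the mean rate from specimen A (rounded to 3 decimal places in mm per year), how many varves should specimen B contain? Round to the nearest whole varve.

7041 varves

Specimen A: adjusted count: 16299 − 5 + 13 = 16307 varves.
A: Extension rate ≈ 6839.0 / 16307 = 0.419 mm/year.
For B, 2950.3 / 0.419 = 7041.29 years ≈ 7041 varves.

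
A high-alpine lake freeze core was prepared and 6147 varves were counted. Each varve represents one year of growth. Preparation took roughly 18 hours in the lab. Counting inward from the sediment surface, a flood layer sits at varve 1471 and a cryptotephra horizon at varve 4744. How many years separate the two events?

4744 − 1471 = 3273 varves lie between the two events.
That is 3273 years at one varve per year.

3273 yr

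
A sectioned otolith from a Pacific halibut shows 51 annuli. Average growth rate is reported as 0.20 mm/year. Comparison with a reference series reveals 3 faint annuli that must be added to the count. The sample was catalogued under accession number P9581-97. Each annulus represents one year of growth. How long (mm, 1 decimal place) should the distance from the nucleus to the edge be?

10.8 mm

True annulus count = 51 + 3 = 54.
Predicted length = 0.20 mm/year × 54 years = 10.8 mm.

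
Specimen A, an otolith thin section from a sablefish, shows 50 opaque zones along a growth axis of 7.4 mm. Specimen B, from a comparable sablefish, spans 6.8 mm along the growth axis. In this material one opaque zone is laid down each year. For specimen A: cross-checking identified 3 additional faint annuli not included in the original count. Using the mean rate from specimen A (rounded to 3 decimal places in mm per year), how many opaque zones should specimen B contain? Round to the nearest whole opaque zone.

49 opaque zones

Specimen A: adjusted count: 50 + 3 = 53 opaque zones.
A: 7.4 mm over 53 years gives 7.4 / 53 ≈ 0.140 mm/year.
B spans 6.8 / 0.140 = 48.57 years ≈ 49 opaque zones.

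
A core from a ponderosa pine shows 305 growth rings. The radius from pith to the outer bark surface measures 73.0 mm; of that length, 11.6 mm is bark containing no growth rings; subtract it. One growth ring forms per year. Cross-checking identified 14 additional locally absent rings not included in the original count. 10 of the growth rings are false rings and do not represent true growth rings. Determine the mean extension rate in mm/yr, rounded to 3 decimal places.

0.199 mm/yr

Correcting the raw count gives 305 − 10 + 14 = 309 true growth rings.
The growth record spans 73.0 − 11.6 = 61.4 mm.
Extension rate ≈ 61.4 / 309 = 0.199 mm/yr.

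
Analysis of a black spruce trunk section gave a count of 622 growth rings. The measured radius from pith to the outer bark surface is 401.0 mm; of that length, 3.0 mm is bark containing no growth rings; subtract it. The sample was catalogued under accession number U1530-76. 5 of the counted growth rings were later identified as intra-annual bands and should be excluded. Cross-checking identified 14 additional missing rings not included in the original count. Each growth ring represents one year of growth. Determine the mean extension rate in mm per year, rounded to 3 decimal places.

0.631 mm per year

Correcting the raw count gives 622 − 5 + 14 = 631 true growth rings.
Removing the 3.0 mm offcut leaves 401.0 − 3.0 = 398.0 mm.
Mean rate = 398.0 mm / 631 years ≈ 0.631 mm per year.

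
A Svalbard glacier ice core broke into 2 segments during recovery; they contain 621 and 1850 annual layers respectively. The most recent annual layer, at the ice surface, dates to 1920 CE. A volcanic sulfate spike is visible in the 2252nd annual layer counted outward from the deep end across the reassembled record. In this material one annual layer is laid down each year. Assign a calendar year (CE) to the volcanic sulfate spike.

1701 CE

Total annual layers = 621 + 1850 = 2471.
The volcanic sulfate spike sits at annual layer 2252 from the deep end, so 2471 − 2252 = 219 annual layers formed after it.
Counting back 219 years from 1920 CE places the volcanic sulfate spike in 1920 − 219 = 1701 CE.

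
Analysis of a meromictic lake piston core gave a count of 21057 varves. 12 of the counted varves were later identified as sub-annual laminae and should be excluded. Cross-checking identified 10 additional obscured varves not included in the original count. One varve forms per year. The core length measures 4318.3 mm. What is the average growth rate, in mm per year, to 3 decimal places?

Correcting the raw count gives 21057 − 12 + 10 = 21055 true varves.
4318.3 mm over 21055 years gives 4318.3 / 21055 ≈ 0.205 mm per year.

0.205 mm per year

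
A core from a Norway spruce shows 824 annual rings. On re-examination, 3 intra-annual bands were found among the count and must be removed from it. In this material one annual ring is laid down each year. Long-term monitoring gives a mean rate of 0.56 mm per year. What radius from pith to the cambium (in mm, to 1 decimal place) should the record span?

True annual ring count = 824 − 3 = 821.
Predicted length = 0.56 mm/year × 821 years = 459.8 mm.

459.8 mm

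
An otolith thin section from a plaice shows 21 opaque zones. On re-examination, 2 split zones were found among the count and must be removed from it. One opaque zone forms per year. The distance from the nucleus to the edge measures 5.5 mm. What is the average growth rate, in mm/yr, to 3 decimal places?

True opaque zone count = 21 − 2 = 19.
Extension rate ≈ 5.5 / 19 = 0.289 mm/yr.

0.289 mm/yr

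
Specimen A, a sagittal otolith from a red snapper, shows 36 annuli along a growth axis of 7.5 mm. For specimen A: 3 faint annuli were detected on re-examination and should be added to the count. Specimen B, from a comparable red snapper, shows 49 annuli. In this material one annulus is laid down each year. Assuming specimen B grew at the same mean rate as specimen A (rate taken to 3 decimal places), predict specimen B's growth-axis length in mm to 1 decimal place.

Specimen A: true annulus count = 36 + 3 = 39.
A: Extension rate ≈ 7.5 / 39 = 0.192 mm/yr.
B's length ≈ 0.192 × 49 = 9.4 mm.

9.4 mm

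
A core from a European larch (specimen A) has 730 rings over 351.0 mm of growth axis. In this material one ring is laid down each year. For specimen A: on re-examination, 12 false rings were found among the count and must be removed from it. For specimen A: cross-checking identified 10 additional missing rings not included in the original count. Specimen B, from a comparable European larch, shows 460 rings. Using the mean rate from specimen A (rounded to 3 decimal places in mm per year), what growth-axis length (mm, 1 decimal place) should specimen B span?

221.7 mm

Specimen A: after corrections the count is 730 − 12 + 10 = 728 rings.
A: Mean rate = 351.0 mm / 728 years ≈ 0.482 mm per year.
For B, 0.482 mm/year × 460 years = 221.7 mm.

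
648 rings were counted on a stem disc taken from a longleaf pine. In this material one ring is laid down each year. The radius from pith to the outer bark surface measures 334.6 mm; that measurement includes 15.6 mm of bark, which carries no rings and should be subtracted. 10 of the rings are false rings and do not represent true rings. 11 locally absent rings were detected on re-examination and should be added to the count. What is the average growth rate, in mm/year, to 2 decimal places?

0.49 mm/year

After corrections the count is 648 − 10 + 11 = 649 rings.
Net length = 334.6 − 15.6 = 319.0 mm.
Mean rate = 319.0 mm / 649 years ≈ 0.49 mm/year.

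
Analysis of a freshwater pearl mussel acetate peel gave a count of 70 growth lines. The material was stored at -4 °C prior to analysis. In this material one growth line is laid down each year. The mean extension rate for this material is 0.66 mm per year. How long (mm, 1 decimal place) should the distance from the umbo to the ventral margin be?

46.2 mm

70 years of growth are recorded.
Length ≈ 0.66 × 70 = 46.2 mm.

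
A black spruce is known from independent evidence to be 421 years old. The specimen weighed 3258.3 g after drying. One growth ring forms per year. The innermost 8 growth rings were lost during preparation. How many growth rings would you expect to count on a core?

413 growth rings

One growth ring per year gives 421 growth rings over 421 years.
421 − 8 missed = 413 growth rings expected in the prepared section.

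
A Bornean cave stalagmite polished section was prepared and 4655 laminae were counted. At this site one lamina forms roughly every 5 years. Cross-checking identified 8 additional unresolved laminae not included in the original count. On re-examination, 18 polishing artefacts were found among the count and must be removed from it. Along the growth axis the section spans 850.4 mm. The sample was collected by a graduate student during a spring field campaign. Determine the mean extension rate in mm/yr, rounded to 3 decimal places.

0.037 mm/yr

Correcting the raw count gives 4655 − 18 + 8 = 4645 true laminae.
Multiplying by 5 years per lamina: 4645 × 5 = 23225 years.
Mean rate = 850.4 mm / 23225 years ≈ 0.037 mm/yr.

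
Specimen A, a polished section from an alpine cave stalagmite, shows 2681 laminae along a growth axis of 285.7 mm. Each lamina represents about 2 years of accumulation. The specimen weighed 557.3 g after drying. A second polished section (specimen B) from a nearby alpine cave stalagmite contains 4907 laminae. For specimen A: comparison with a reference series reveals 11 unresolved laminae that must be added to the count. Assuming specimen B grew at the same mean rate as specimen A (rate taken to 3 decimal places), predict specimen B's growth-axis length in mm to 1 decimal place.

Specimen A: after corrections the count is 2681 + 11 = 2692 laminae.
Specimen A: at 2 years per lamina, 2692 × 2 = 5384 years.
A: Extension rate ≈ 285.7 / 5384 = 0.053 mm per year.
Specimen B: multiplying by 2 years per lamina: 4907 × 2 = 9814 years. B's length ≈ 0.053 × 9814 = 520.1 mm.

520.1 mm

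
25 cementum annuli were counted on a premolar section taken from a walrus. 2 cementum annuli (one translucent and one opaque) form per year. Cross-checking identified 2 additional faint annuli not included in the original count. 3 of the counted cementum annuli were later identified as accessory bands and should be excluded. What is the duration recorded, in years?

12 years

True cementum annulus count = 25 − 3 + 2 = 24.
Dividing by 2 cementum annuli per year: 24 / 2 = 12 years.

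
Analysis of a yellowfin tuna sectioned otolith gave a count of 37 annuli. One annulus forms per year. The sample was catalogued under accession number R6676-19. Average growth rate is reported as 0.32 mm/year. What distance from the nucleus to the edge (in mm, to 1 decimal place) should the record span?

11.8 mm

37 years of growth are recorded.
Predicted length = 0.32 mm/year × 37 years = 11.8 mm.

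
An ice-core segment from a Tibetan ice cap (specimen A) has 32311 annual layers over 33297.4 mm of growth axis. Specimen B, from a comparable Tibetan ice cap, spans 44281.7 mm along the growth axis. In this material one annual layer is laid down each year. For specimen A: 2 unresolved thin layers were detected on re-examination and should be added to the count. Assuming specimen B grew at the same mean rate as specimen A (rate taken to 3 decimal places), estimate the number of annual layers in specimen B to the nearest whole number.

Specimen A: after corrections the count is 32311 + 2 = 32313 annual layers.
A: Extension rate ≈ 33297.4 / 32313 = 1.030 mm/year.
Specimen B: 44281.7 mm / 1.030 mm per year = 42991.94 years ≈ 42992 annual layers.

42992 annual layers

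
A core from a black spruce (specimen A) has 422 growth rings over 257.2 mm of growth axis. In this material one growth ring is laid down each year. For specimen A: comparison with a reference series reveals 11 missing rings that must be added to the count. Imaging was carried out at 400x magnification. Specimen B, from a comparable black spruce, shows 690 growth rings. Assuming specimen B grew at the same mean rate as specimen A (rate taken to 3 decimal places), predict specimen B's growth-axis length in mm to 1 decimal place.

409.9 mm

Specimen A: after corrections the count is 422 + 11 = 433 growth rings.
A: 257.2 mm over 433 years gives 257.2 / 433 ≈ 0.594 mm per year.
B's length ≈ 0.594 × 690 = 409.9 mm.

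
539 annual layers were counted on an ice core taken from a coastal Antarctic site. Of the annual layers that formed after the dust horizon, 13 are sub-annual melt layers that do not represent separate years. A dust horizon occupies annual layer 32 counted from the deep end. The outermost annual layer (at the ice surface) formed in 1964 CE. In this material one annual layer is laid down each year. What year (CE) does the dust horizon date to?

Between annual layer 32 and the ice surface there are 539 − 32 = 507 annual layers.
Excluding 13 false annual layers: 507 − 13 = 494.
The annual layer at the ice surface is 1964 CE, so the dust horizon dates to 1964 − 494 = 1470 CE.

1470 CE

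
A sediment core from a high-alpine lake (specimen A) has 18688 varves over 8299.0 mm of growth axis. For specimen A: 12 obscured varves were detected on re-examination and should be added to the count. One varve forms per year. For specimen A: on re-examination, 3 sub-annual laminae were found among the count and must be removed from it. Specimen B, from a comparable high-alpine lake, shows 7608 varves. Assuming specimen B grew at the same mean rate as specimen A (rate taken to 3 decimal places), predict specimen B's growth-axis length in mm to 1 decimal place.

Specimen A: after corrections the count is 18688 − 3 + 12 = 18697 varves.
A: 8299.0 mm over 18697 years gives 8299.0 / 18697 ≈ 0.444 mm per year.
For B, 0.444 mm/year × 7608 years = 3378.0 mm.

3378.0 mm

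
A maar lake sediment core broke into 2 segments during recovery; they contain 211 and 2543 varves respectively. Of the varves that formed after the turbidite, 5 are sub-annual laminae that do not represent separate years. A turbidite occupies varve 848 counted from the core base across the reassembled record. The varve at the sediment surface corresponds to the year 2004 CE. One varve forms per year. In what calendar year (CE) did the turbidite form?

103 CE

Total varves = 211 + 2543 = 2754.
Between varve 848 and the sediment surface there are 2754 − 848 = 1906 varves.
Removing the 5 false varves leaves 1906 − 5 = 1901 true varves beyond the turbidite.
2004 − 1901 = 103 CE.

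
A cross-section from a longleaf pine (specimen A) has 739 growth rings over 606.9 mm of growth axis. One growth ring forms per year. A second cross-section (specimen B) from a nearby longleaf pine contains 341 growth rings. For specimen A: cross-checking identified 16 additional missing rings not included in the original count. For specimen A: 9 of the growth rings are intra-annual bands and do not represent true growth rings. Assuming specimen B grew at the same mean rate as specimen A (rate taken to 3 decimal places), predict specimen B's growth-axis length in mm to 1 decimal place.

277.6 mm

Specimen A: adjusted count: 739 − 9 + 16 = 746 growth rings.
A: Mean rate = 606.9 mm / 746 years ≈ 0.814 mm per year.
For B, 0.814 mm/year × 341 years = 277.6 mm.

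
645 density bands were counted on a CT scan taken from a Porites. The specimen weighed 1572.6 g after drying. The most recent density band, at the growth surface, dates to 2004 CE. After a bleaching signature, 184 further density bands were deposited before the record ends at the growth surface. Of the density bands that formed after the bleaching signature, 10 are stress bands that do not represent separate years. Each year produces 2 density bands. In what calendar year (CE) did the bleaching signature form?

184 density bands formed after the bleaching signature.
184 − 10 false = 174 true density bands after the bleaching signature.
174 density bands at 2 per year is 174 / 2 = 87 years.
The density band at the growth surface is 2004 CE, so the bleaching signature dates to 2004 − 87 = 1917 CE.

1917 CE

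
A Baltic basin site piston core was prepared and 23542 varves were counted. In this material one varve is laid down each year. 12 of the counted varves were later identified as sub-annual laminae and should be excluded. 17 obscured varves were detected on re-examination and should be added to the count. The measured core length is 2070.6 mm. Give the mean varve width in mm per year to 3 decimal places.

After corrections the count is 23542 − 12 + 17 = 23547 varves.
Mean rate = 2070.6 mm / 23547 years ≈ 0.088 mm per year.

0.088 mm per year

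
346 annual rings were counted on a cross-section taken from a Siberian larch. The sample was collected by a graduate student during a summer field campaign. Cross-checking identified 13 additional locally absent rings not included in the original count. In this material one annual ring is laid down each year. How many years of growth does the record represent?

359 years

Correcting the raw count gives 346 + 13 = 359 true annual rings.
One annual ring per year makes the duration 359 years.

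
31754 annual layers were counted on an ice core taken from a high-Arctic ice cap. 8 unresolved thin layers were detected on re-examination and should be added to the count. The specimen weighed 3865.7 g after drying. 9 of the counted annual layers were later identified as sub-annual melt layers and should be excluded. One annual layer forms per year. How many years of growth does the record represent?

Adjusted count: 31754 − 9 + 8 = 31753 annual layers.
At one annual layer per year, that is 31753 years.

31753 yr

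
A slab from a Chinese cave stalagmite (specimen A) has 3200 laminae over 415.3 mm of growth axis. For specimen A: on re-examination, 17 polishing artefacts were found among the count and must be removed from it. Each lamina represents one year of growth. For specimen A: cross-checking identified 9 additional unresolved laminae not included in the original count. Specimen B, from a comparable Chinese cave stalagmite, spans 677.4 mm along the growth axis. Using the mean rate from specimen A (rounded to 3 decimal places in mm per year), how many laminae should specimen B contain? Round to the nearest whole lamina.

Specimen A: after corrections the count is 3200 − 17 + 9 = 3192 laminae.
A: Extension rate ≈ 415.3 / 3192 = 0.130 mm per year.
B spans 677.4 / 0.130 = 5210.77 years ≈ 5211 laminae.

5211 laminae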